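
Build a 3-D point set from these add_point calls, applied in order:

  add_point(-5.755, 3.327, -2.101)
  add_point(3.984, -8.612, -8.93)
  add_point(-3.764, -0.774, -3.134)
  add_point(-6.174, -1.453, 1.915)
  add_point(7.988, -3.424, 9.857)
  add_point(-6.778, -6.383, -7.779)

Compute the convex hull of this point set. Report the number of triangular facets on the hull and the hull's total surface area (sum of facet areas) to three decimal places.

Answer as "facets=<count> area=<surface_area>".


facets=6 area=483.133

Points on the hull: [0, 1, 3, 4, 5] (5 of 6).

Triangle areas on the boundary:
  f1: (p1, p4, p5) → 109.8256
  f2: (p1, p0, p5) → 61.8129
  f3: (p1, p0, p4) → 149.6417
  f4: (p3, p4, p5) → 80.6072
  f5: (p3, p0, p5) → 33.2293
  f6: (p3, p0, p4) → 48.0161
Σ area = 483.133

Euler: V−E+F = 5−9+6 = 2.


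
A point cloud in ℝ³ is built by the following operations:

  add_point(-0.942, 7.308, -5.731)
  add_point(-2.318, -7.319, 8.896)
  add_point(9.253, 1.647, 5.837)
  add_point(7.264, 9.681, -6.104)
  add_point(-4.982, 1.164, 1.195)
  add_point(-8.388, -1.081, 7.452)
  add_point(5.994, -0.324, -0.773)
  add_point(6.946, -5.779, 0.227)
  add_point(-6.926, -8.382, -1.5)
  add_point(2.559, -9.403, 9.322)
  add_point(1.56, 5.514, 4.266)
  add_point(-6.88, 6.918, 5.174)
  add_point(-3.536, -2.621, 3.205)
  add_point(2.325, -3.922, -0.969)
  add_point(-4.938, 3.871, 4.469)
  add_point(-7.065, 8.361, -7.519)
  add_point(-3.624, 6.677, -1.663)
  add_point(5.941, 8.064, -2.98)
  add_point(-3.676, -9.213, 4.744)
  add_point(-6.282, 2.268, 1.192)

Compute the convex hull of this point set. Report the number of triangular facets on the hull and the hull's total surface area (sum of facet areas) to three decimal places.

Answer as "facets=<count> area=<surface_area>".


11 of the 20 inputs are extreme points: [1, 2, 3, 5, 7, 8, 9, 10, 11, 15, 18].

Area of each hull facet:
  f1: (p8, p15, p5) → 97.7506
  f2: (p11, p9, p5) → 51.9841
  f3: (p11, p9, p2) → 111.1384
  f4: (p11, p15, p5) → 50.1198
  f5: (p18, p8, p5) → 34.5675
  f6: (p18, p8, p9) → 12.3108
  f7: (p3, p11, p15) → 91.8905
  f8: (p3, p8, p15) → 128.5014
  f9: (p1, p9, p5) → 9.1632
  f10: (p1, p18, p5) → 20.9694
  f11: (p1, p18, p9) → 12.4704
  f12: (p10, p11, p2) → 15.1604
  f13: (p10, p3, p2) → 54.6090
  f14: (p10, p3, p11) → 47.3848
  f15: (p7, p3, p8) → 117.5940
  f16: (p7, p8, p9) → 71.2259
  f17: (p7, p3, p2) → 69.4000
  f18: (p7, p9, p2) → 50.9568
Σ area = 1047.197

Check V−E+F: 11 − 27 + 18 = 2.

facets=18 area=1047.197


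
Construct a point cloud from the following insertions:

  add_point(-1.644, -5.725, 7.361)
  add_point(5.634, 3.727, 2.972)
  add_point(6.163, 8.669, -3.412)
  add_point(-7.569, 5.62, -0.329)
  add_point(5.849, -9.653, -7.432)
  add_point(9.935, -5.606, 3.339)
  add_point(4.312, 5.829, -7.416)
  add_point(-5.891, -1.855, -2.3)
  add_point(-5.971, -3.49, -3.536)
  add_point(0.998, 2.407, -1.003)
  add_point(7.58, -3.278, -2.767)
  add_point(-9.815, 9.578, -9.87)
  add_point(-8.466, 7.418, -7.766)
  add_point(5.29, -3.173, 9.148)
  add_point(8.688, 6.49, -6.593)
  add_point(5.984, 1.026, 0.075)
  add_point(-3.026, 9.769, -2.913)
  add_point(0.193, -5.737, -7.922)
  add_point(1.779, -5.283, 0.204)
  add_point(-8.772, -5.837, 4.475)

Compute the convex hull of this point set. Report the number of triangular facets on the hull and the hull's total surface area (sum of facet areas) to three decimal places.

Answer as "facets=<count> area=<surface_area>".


facets=24 area=1128.447

Hull vertices (14/20): indices [0, 1, 2, 3, 4, 5, 6, 8, 11, 13, 14, 16, 17, 19].

Facet areas (half cross-product norm):
  f1: (p14, p4, p5) → 90.5096
  f2: (p17, p4, p11) → 23.9115
  f3: (p17, p19, p4) → 47.8966
  f4: (p3, p19, p11) → 48.9369
  f5: (p3, p19, p13) → 93.1245
  f6: (p0, p4, p5) → 74.8040
  f7: (p0, p19, p4) → 65.3298
  f8: (p0, p13, p5) → 28.7006
  f9: (p0, p19, p13) → 10.0932
  f10: (p6, p4, p11) → 108.1810
  f11: (p6, p14, p11) → 13.0928
  f12: (p6, p14, p4) → 34.9733
  f13: (p1, p13, p5) → 34.7521
  f14: (p1, p14, p5) → 52.9295
  f15: (p8, p19, p11) → 55.9137
  f16: (p8, p17, p11) → 57.9135
  f17: (p8, p17, p19) → 25.5324
  f18: (p16, p3, p13) → 60.8257
  f19: (p16, p1, p13) → 41.5791
  f20: (p16, p3, p11) → 31.7126
  f21: (p2, p1, p14) → 17.8343
  f22: (p2, p16, p1) → 37.4696
  f23: (p2, p14, p11) → 38.2496
  f24: (p2, p16, p11) → 34.1817
Σ area = 1128.447

Check V−E+F: 14 − 36 + 24 = 2.


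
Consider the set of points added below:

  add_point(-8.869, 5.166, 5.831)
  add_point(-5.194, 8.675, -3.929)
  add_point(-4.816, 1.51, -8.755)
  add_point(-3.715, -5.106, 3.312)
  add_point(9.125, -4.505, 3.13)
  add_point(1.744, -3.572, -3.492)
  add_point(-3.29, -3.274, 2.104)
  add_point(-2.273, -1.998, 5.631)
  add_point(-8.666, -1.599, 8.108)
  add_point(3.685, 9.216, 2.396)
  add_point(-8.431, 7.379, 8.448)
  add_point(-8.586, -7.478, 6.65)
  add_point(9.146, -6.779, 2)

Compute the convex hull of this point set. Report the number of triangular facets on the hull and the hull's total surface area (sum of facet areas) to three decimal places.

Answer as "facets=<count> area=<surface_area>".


facets=16 area=851.493

Extreme-point indices: [0, 1, 2, 4, 5, 8, 9, 10, 11, 12] — 10 of 13 on the boundary.

Area of each hull facet:
  f1: (p2, p11, p0) → 97.0860
  f2: (p1, p2, p0) → 46.1187
  f3: (p10, p1, p0) → 17.2049
  f4: (p5, p11, p12) → 73.0476
  f5: (p5, p2, p12) → 10.0641
  f6: (p5, p2, p11) → 73.6193
  f7: (p4, p11, p12) → 23.2046
  f8: (p8, p4, p11) → 55.1588
  f9: (p8, p4, p10) → 83.2072
  f10: (p8, p11, p0) → 11.6320
  f11: (p8, p10, p0) → 11.5011
  f12: (p9, p10, p1) → 65.7898
  f13: (p9, p4, p10) → 99.3497
  f14: (p9, p1, p2) → 44.5646
  f15: (p9, p2, p12) → 129.0026
  f16: (p9, p4, p12) → 10.9419
Σ area = 851.493

Check V−E+F: 10 − 24 + 16 = 2.


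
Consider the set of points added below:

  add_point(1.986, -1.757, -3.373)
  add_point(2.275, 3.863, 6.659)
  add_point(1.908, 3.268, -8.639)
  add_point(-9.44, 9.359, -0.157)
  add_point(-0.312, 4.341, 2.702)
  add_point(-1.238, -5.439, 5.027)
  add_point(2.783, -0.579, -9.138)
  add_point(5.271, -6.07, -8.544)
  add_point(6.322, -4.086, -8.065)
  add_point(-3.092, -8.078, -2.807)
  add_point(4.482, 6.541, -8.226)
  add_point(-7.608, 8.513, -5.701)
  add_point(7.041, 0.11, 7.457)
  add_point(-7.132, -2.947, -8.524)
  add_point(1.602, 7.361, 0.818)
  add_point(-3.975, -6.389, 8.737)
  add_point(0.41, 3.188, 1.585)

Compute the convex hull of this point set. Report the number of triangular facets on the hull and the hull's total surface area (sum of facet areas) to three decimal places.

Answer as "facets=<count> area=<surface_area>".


Hull vertices (13/17): indices [1, 2, 3, 6, 7, 8, 9, 10, 11, 12, 13, 14, 15].

Per-facet area ½‖(b−a)×(c−a)‖:
  f1: (p13, p15, p3) → 126.0242
  f2: (p13, p15, p9) → 43.0763
  f3: (p7, p15, p12) → 109.0831
  f4: (p7, p15, p9) → 49.2473
  f5: (p7, p10, p6) → 14.3028
  f6: (p7, p13, p9) → 44.6239
  f7: (p7, p13, p6) → 30.4104
  f8: (p1, p15, p3) → 89.0985
  f9: (p1, p15, p12) → 36.9178
  f10: (p11, p10, p3) → 31.6822
  f11: (p11, p13, p3) → 32.2850
  f12: (p2, p10, p6) → 6.4359
  f13: (p2, p13, p6) → 20.3055
  f14: (p2, p11, p10) → 23.3500
  f15: (p2, p11, p13) → 55.5847
  f16: (p8, p10, p12) → 84.3766
  f17: (p8, p7, p12) → 16.5268
  f18: (p8, p7, p10) → 7.8961
  f19: (p14, p10, p12) → 49.9504
  f20: (p14, p1, p12) → 18.1067
  f21: (p14, p10, p3) → 52.2218
  f22: (p14, p1, p3) → 37.1941
Σ area = 978.700

Euler: V−E+F = 13−33+22 = 2.

facets=22 area=978.700


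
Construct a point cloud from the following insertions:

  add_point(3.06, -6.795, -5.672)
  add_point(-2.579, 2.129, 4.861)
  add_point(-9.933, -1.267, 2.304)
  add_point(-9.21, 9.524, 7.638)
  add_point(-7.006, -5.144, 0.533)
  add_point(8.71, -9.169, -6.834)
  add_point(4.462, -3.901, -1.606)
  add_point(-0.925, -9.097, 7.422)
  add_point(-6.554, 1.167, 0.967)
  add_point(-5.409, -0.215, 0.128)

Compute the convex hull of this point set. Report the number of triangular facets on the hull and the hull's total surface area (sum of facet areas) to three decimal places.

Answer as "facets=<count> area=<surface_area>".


9 of the 10 inputs are extreme points: [0, 1, 2, 3, 4, 5, 6, 7, 8].

Facet areas (half cross-product norm):
  f1: (p0, p3, p5) → 44.3059
  f2: (p7, p3, p2) → 74.0878
  f3: (p8, p3, p2) → 24.0638
  f4: (p8, p0, p2) → 28.8996
  f5: (p8, p0, p3) → 37.6574
  f6: (p6, p3, p5) → 20.7605
  f7: (p6, p7, p5) → 45.3675
  f8: (p4, p0, p5) → 15.1835
  f9: (p4, p7, p5) → 83.7835
  f10: (p4, p0, p2) → 20.0991
  f11: (p4, p7, p2) → 23.6503
  f12: (p1, p7, p3) → 41.3724
  f13: (p1, p6, p3) → 20.3478
  f14: (p1, p6, p7) → 57.7648
Σ area = 537.344

Check V−E+F: 9 − 21 + 14 = 2.

facets=14 area=537.344


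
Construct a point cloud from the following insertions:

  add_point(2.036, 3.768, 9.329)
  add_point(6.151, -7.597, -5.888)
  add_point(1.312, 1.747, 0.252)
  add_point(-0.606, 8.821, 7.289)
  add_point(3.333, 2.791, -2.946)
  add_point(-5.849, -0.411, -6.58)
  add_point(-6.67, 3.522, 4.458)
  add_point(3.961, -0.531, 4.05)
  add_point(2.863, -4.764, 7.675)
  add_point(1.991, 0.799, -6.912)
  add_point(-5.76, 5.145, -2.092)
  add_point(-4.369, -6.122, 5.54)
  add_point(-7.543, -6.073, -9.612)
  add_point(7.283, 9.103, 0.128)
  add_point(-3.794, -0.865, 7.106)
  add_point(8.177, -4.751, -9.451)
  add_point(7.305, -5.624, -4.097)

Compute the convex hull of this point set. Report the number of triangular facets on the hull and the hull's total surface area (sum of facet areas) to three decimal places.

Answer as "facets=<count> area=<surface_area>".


facets=24 area=966.655

Points on the hull: [0, 1, 3, 5, 6, 8, 9, 10, 11, 12, 13, 14, 15, 16] (14 of 17).

Area of each hull facet:
  f1: (p8, p0, p13) → 50.1143
  f2: (p9, p15, p12) → 51.9262
  f3: (p9, p13, p15) → 50.2239
  f4: (p1, p15, p12) → 35.2478
  f5: (p16, p13, p15) → 41.8045
  f6: (p16, p8, p13) → 91.4176
  f7: (p16, p1, p15) → 7.2022
  f8: (p16, p1, p8) → 16.0426
  f9: (p10, p9, p13) → 59.4415
  f10: (p10, p6, p12) → 43.9833
  f11: (p3, p0, p13) → 32.1829
  f12: (p3, p10, p13) → 58.9493
  f13: (p3, p10, p6) → 28.9777
  f14: (p11, p6, p12) → 76.2484
  f15: (p11, p1, p12) → 98.5260
  f16: (p11, p1, p8) → 54.3674
  f17: (p5, p9, p12) → 24.5744
  f18: (p5, p10, p12) → 7.1848
  f19: (p5, p10, p9) → 28.2005
  f20: (p14, p11, p6) → 13.7146
  f21: (p14, p3, p0) → 23.4676
  f22: (p14, p3, p6) → 25.0656
  f23: (p14, p8, p0) → 27.9717
  f24: (p14, p11, p8) → 19.8203
Σ area = 966.655

Check V−E+F: 14 − 36 + 24 = 2.


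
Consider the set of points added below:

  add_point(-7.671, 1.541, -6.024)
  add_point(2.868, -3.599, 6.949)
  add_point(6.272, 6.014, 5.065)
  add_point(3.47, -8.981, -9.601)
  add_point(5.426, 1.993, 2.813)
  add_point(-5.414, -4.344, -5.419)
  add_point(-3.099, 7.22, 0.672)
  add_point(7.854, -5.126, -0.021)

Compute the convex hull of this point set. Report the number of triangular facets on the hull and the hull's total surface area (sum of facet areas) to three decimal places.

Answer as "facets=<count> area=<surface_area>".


facets=10 area=595.758

7 of the 8 inputs are extreme points: [0, 1, 2, 3, 5, 6, 7].

Facet areas (half cross-product norm):
  f1: (p1, p6, p0) → 68.4796
  f2: (p5, p1, p0) → 45.9087
  f3: (p3, p6, p0) → 76.1438
  f4: (p3, p5, p0) → 26.0755
  f5: (p3, p1, p7) → 41.7008
  f6: (p3, p5, p1) → 80.3933
  f7: (p2, p3, p7) → 54.7943
  f8: (p2, p3, p6) → 104.0976
  f9: (p2, p1, p7) → 44.4724
  f10: (p2, p1, p6) → 53.6923
Σ area = 595.758

Euler: V−E+F = 7−15+10 = 2.


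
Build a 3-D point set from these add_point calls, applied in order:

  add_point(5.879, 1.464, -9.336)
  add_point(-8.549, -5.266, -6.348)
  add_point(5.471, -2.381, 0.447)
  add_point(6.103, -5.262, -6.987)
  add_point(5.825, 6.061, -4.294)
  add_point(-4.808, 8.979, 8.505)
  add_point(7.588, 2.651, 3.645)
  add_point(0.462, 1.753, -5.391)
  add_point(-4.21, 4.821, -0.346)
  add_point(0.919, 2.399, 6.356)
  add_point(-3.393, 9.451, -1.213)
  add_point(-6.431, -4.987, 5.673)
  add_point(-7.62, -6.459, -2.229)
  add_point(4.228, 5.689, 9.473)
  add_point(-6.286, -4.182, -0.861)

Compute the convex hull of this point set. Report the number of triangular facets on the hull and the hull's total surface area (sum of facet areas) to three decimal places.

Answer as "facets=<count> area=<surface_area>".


facets=18 area=899.020

Points on the hull: [0, 1, 2, 3, 4, 5, 6, 10, 11, 12, 13] (11 of 15).

Facet areas (half cross-product norm):
  f1: (p0, p10, p1) → 106.9246
  f2: (p4, p0, p6) → 27.5320
  f3: (p4, p0, p10) → 31.3586
  f4: (p5, p10, p1) → 78.7140
  f5: (p5, p11, p1) → 85.0761
  f6: (p12, p11, p1) → 7.9637
  f7: (p13, p5, p11) → 67.8237
  f8: (p13, p4, p6) → 28.8870
  f9: (p13, p4, p10) → 65.6594
  f10: (p13, p5, p10) → 47.5030
  f11: (p3, p12, p11) → 58.3986
  f12: (p3, p0, p6) → 45.4348
  f13: (p3, p0, p1) → 52.2613
  f14: (p3, p12, p1) → 31.7039
  f15: (p2, p3, p6) → 17.2946
  f16: (p2, p3, p11) → 49.3251
  f17: (p2, p13, p6) → 19.1189
  f18: (p2, p13, p11) → 78.0405
Σ area = 899.020

Check V−E+F: 11 − 27 + 18 = 2.


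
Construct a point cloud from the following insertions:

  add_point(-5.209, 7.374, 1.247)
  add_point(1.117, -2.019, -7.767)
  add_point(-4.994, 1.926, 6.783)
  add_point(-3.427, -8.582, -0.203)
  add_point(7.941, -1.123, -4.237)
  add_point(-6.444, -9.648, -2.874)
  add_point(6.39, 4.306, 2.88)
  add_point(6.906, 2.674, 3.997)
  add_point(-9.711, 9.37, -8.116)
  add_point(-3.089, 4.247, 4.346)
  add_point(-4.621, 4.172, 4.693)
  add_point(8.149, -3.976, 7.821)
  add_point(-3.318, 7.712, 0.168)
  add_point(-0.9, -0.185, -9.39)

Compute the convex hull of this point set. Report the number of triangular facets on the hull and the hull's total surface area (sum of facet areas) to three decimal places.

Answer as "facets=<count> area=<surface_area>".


facets=22 area=864.256

13 of the 14 inputs are extreme points: [0, 1, 2, 3, 4, 5, 6, 7, 8, 10, 11, 12, 13].

Facet areas (half cross-product norm):
  f1: (p13, p5, p8) → 81.6236
  f2: (p2, p5, p8) → 127.0287
  f3: (p1, p13, p5) → 18.4232
  f4: (p3, p5, p11) → 3.9216
  f5: (p3, p2, p11) → 83.7475
  f6: (p3, p2, p5) → 23.3298
  f7: (p0, p2, p8) → 25.9921
  f8: (p7, p2, p11) → 47.5755
  f9: (p7, p6, p2) → 12.4805
  f10: (p4, p1, p13) → 8.4207
  f11: (p4, p13, p8) → 53.7648
  f12: (p4, p6, p8) → 90.5894
  f13: (p4, p7, p6) → 9.2444
  f14: (p4, p7, p11) → 35.3739
  f15: (p4, p5, p11) → 102.2255
  f16: (p4, p1, p5) → 40.7462
  f17: (p12, p6, p8) → 33.8169
  f18: (p12, p0, p8) → 11.5992
  f19: (p12, p0, p6) → 9.2950
  f20: (p10, p6, p2) → 16.7515
  f21: (p10, p0, p2) → 1.8537
  f22: (p10, p0, p6) → 26.4526
Σ area = 864.256

Check V−E+F: 13 − 33 + 22 = 2.


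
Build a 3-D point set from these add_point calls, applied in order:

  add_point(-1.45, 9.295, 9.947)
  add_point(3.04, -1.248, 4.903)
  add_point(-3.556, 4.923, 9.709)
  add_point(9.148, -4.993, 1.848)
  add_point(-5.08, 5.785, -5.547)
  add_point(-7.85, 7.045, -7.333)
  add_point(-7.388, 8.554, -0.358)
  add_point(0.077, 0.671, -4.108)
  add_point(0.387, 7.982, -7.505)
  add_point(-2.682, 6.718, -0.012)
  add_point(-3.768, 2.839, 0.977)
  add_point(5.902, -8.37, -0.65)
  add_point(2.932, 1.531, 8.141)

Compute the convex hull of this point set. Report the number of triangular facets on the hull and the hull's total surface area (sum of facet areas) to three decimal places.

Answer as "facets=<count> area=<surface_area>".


9 of the 13 inputs are extreme points: [0, 2, 3, 5, 6, 8, 10, 11, 12].

Triangle areas on the boundary:
  f1: (p8, p0, p3) → 146.6851
  f2: (p11, p8, p5) → 75.6139
  f3: (p11, p8, p3) → 48.2407
  f4: (p6, p2, p5) → 23.3704
  f5: (p6, p2, p0) → 27.4817
  f6: (p6, p8, p5) → 29.5808
  f7: (p6, p8, p0) → 61.4517
  f8: (p12, p0, p3) → 22.5222
  f9: (p12, p2, p0) → 18.1725
  f10: (p12, p11, p3) → 27.8184
  f11: (p12, p11, p2) → 38.3457
  f12: (p10, p2, p5) → 32.2381
  f13: (p10, p11, p5) → 66.3187
  f14: (p10, p11, p2) → 64.4659
Σ area = 682.306

Check V−E+F: 9 − 21 + 14 = 2.

facets=14 area=682.306


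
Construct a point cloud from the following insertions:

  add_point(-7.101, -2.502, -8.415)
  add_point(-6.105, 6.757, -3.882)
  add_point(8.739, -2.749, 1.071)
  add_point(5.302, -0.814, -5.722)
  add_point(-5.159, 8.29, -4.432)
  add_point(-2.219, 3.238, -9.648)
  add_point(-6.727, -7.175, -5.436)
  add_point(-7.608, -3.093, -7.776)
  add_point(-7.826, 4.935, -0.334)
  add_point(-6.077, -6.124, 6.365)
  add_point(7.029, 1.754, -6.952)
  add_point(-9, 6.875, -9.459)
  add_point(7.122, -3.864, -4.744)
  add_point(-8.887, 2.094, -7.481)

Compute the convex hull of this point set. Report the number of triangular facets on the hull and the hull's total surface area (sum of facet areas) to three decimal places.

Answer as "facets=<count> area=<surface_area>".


facets=20 area=742.328

Points on the hull: [0, 2, 4, 5, 6, 7, 8, 9, 10, 11, 12, 13] (12 of 14).

Area of each hull facet:
  f1: (p4, p10, p11) → 43.8327
  f2: (p4, p10, p2) → 64.0350
  f3: (p13, p9, p6) → 57.2104
  f4: (p12, p10, p2) → 18.2192
  f5: (p12, p9, p2) → 49.3586
  f6: (p12, p9, p6) → 83.9456
  f7: (p12, p0, p6) → 39.3775
  f8: (p8, p9, p2) → 102.3259
  f9: (p8, p4, p2) → 53.9312
  f10: (p8, p4, p11) → 19.0150
  f11: (p8, p13, p11) → 20.0870
  f12: (p8, p13, p9) → 49.8144
  f13: (p5, p10, p11) → 16.2676
  f14: (p5, p0, p11) → 28.7177
  f15: (p5, p12, p10) → 28.4284
  f16: (p5, p12, p0) → 48.5499
  f17: (p7, p13, p6) → 6.8740
  f18: (p7, p0, p6) → 1.6786
  f19: (p7, p13, p11) → 6.5828
  f20: (p7, p0, p11) → 4.0761
Σ area = 742.328

Euler: V−E+F = 12−30+20 = 2.


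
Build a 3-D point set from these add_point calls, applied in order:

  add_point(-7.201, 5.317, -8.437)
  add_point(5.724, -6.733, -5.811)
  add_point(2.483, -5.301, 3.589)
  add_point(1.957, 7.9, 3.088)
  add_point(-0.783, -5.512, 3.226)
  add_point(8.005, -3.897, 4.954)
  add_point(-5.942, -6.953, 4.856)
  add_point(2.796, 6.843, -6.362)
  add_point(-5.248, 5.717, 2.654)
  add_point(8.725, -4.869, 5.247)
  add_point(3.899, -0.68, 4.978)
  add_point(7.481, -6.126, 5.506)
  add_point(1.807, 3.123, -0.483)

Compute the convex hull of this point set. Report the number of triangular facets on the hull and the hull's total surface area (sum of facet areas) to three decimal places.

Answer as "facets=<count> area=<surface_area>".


9 of the 13 inputs are extreme points: [0, 1, 3, 6, 7, 8, 9, 10, 11].

Per-facet area ½‖(b−a)×(c−a)‖:
  f1: (p1, p6, p0) → 127.8054
  f2: (p8, p6, p0) → 72.0028
  f3: (p8, p3, p0) → 41.3240
  f4: (p10, p3, p9) → 17.4100
  f5: (p10, p8, p6) → 61.6217
  f6: (p10, p8, p3) → 33.8692
  f7: (p11, p1, p9) → 10.2493
  f8: (p11, p1, p6) → 75.5903
  f9: (p11, p10, p9) → 5.7063
  f10: (p11, p10, p6) → 38.1582
  f11: (p7, p3, p9) → 69.7401
  f12: (p7, p1, p9) → 80.5059
  f13: (p7, p3, p0) → 48.8537
  f14: (p7, p1, p0) → 71.5794
Σ area = 754.416

Check V−E+F: 9 − 21 + 14 = 2.

facets=14 area=754.416


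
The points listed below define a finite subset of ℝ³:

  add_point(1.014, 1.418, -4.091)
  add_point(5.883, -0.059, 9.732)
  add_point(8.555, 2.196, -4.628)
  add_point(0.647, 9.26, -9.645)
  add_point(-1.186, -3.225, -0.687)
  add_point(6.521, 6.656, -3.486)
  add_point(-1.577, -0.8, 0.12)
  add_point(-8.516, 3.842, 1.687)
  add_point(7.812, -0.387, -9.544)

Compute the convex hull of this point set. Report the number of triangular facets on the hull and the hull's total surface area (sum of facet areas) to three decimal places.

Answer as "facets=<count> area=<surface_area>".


7 of the 9 inputs are extreme points: [1, 2, 3, 4, 5, 7, 8].

Facet areas (half cross-product norm):
  f1: (p1, p4, p7) → 67.8262
  f2: (p3, p4, p7) → 76.3407
  f3: (p8, p3, p4) → 75.6201
  f4: (p8, p1, p2) → 26.9957
  f5: (p8, p1, p4) → 83.4244
  f6: (p5, p1, p2) → 36.7249
  f7: (p5, p8, p2) → 11.7383
  f8: (p5, p8, p3) → 41.3495
  f9: (p5, p1, p7) → 109.5975
  f10: (p5, p3, p7) → 67.5363
Σ area = 597.153

Check V−E+F: 7 − 15 + 10 = 2.

facets=10 area=597.153


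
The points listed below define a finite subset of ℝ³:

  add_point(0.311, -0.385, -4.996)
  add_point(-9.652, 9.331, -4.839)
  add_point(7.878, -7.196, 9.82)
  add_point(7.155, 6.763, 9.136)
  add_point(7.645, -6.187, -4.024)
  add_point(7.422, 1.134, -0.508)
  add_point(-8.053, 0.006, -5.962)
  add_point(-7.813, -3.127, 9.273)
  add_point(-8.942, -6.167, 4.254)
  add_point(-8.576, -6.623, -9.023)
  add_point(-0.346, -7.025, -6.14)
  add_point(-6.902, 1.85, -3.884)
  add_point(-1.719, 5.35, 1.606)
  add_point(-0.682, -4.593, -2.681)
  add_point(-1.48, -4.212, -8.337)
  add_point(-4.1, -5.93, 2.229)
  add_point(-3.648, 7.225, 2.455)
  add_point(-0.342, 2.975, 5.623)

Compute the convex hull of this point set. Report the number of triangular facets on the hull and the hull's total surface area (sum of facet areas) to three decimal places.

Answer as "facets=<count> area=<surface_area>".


facets=18 area=1167.163

Extreme-point indices: [1, 2, 3, 4, 5, 7, 8, 9, 10, 14, 16] — 11 of 18 on the boundary.

Area of each hull facet:
  f1: (p3, p7, p2) → 108.1952
  f2: (p14, p9, p1) → 59.8688
  f3: (p8, p9, p2) → 113.0278
  f4: (p8, p7, p2) → 48.2899
  f5: (p8, p9, p1) → 105.1842
  f6: (p8, p7, p1) → 53.7265
  f7: (p16, p7, p1) → 58.8543
  f8: (p16, p3, p1) → 22.4169
  f9: (p16, p3, p7) → 83.0612
  f10: (p5, p3, p2) → 69.3280
  f11: (p5, p4, p2) → 52.4914
  f12: (p5, p3, p1) → 108.4144
  f13: (p5, p14, p1) → 104.4638
  f14: (p5, p4, p14) → 41.7729
  f15: (p10, p14, p9) → 14.0240
  f16: (p10, p4, p14) → 14.4860
  f17: (p10, p9, p2) → 53.9103
  f18: (p10, p4, p2) → 55.6472
Σ area = 1167.163

Check V−E+F: 11 − 27 + 18 = 2.


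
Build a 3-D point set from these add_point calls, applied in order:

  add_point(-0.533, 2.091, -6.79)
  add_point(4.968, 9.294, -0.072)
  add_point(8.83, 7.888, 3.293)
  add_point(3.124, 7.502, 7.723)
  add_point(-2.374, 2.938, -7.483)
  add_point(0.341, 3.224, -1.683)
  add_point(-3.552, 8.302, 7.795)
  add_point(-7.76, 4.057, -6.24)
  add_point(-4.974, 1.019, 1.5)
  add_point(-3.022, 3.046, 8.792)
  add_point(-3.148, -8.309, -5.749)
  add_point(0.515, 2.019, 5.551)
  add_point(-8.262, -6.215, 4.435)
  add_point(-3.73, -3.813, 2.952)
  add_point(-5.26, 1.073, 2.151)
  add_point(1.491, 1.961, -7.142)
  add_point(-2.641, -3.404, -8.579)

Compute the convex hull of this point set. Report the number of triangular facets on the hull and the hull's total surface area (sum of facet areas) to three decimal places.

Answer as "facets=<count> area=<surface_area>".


Points on the hull: [1, 2, 3, 4, 6, 7, 9, 10, 11, 12, 13, 15, 16] (13 of 17).

Triangle areas on the boundary:
  f1: (p7, p10, p12) → 73.2103
  f2: (p13, p10, p12) → 26.0849
  f3: (p13, p10, p2) → 80.6945
  f4: (p6, p7, p12) → 100.3655
  f5: (p6, p7, p1) → 81.5085
  f6: (p15, p10, p2) → 69.0152
  f7: (p15, p1, p2) → 25.2219
  f8: (p11, p13, p12) → 14.2476
  f9: (p11, p13, p2) → 24.1712
  f10: (p3, p1, p2) → 18.9286
  f11: (p3, p6, p1) → 26.9973
  f12: (p3, p11, p2) → 23.0320
  f13: (p16, p7, p10) → 22.7682
  f14: (p16, p15, p10) → 15.4633
  f15: (p4, p7, p1) → 32.4314
  f16: (p4, p15, p1) → 21.0901
  f17: (p4, p16, p7) → 17.8217
  f18: (p4, p16, p15) → 12.6622
  f19: (p9, p11, p12) → 28.0897
  f20: (p9, p3, p11) → 15.7252
  f21: (p9, p6, p12) → 22.8804
  f22: (p9, p3, p6) → 17.6625
Σ area = 770.072

Euler: V−E+F = 13−33+22 = 2.

facets=22 area=770.072


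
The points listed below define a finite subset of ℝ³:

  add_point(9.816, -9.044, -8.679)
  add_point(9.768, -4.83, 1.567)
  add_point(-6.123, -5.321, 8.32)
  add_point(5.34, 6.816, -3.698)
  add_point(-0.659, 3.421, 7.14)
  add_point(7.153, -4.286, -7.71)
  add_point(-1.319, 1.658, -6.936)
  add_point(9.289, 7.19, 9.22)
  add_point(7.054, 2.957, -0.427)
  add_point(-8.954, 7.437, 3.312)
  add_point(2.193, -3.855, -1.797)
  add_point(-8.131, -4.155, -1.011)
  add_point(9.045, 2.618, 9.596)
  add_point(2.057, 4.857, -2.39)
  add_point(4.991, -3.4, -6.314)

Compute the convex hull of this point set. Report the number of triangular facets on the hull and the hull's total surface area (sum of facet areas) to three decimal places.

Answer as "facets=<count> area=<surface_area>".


facets=16 area=1059.203

Extreme-point indices: [0, 1, 2, 3, 5, 6, 7, 9, 11, 12] — 10 of 15 on the boundary.

Triangle areas on the boundary:
  f1: (p2, p1, p0) → 89.4616
  f2: (p2, p1, p12) → 89.5698
  f3: (p11, p2, p9) → 58.2692
  f4: (p11, p2, p0) → 95.5750
  f5: (p7, p3, p0) → 113.3090
  f6: (p7, p1, p0) → 45.5160
  f7: (p7, p1, p12) → 19.9377
  f8: (p7, p3, p9) → 106.2721
  f9: (p7, p2, p9) → 127.3888
  f10: (p7, p2, p12) → 34.1255
  f11: (p6, p11, p0) → 82.5792
  f12: (p6, p3, p9) → 62.9900
  f13: (p6, p11, p9) → 64.0671
  f14: (p5, p3, p0) → 12.1194
  f15: (p5, p6, p0) → 12.6632
  f16: (p5, p6, p3) → 45.3599
Σ area = 1059.203

Euler characteristic 10−24+16 = 2 ✓


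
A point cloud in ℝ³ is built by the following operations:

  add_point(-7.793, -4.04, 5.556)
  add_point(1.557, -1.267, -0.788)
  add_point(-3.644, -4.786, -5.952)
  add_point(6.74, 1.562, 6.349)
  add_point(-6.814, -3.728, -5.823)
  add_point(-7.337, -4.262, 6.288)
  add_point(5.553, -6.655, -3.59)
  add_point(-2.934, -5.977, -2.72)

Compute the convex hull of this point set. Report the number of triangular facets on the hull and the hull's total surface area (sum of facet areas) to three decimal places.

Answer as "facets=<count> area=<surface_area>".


Extreme-point indices: [0, 1, 2, 3, 4, 5, 6, 7] — 8 of 8 on the boundary.

Triangle areas on the boundary:
  f1: (p4, p3, p0) → 89.0237
  f2: (p5, p3, p0) → 6.2713
  f3: (p5, p6, p3) → 93.1075
  f4: (p1, p4, p3) → 17.7662
  f5: (p1, p4, p2) → 12.1755
  f6: (p1, p6, p3) → 32.8770
  f7: (p1, p2, p6) → 28.8681
  f8: (p7, p2, p6) → 14.9144
  f9: (p7, p5, p6) → 36.8404
  f10: (p7, p4, p2) → 5.6738
  f11: (p7, p4, p0) → 26.6678
  f12: (p7, p5, p0) → 4.0116
Σ area = 368.197

Check V−E+F: 8 − 18 + 12 = 2.

facets=12 area=368.197


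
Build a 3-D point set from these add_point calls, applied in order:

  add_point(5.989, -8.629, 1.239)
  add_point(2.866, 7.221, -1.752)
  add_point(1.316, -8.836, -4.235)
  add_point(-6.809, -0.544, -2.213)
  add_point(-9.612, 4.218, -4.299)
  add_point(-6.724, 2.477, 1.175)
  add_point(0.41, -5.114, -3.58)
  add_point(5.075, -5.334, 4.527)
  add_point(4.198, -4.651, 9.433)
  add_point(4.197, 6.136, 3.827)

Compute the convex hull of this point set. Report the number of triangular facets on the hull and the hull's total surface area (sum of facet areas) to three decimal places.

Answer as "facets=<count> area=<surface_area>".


Extreme-point indices: [0, 1, 2, 3, 4, 5, 8, 9] — 8 of 10 on the boundary.

Facet areas (half cross-product norm):
  f1: (p2, p1, p4) → 100.1867
  f2: (p2, p1, p0) → 57.5053
  f3: (p2, p8, p0) → 27.7297
  f4: (p9, p1, p4) → 35.6165
  f5: (p9, p1, p0) → 44.0177
  f6: (p9, p8, p0) → 56.4052
  f7: (p3, p2, p4) → 19.2040
  f8: (p3, p2, p8) → 83.6835
  f9: (p5, p3, p4) → 12.9318
  f10: (p5, p3, p8) → 34.8475
  f11: (p5, p9, p4) → 32.4007
  f12: (p5, p9, p8) → 70.7805
Σ area = 575.309

Euler: V−E+F = 8−18+12 = 2.

facets=12 area=575.309


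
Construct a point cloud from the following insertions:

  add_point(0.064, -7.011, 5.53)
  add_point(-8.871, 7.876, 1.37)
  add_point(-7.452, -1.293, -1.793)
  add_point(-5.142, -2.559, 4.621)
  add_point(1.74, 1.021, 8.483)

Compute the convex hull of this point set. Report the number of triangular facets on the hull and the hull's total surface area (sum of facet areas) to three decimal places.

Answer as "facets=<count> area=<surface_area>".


facets=6 area=249.558

Extreme-point indices: [0, 1, 2, 3, 4] — 5 of 5 on the boundary.

Per-facet area ½‖(b−a)×(c−a)‖:
  f1: (p2, p4, p1) → 65.4319
  f2: (p2, p0, p4) → 51.7753
  f3: (p3, p4, p1) → 50.0350
  f4: (p3, p0, p4) → 27.5593
  f5: (p3, p2, p1) → 33.8770
  f6: (p3, p2, p0) → 20.8794
Σ area = 249.558

Euler characteristic 5−9+6 = 2 ✓


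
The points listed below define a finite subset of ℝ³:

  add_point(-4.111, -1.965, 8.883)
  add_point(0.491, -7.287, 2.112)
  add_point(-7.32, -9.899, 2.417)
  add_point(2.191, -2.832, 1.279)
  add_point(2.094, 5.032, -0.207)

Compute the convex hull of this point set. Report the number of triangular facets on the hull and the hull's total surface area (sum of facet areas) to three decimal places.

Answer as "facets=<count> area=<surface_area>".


facets=6 area=224.429

Extreme-point indices: [0, 1, 2, 3, 4] — 5 of 5 on the boundary.

Facet areas (half cross-product norm):
  f1: (p4, p3, p2) → 38.4139
  f2: (p0, p4, p2) → 69.4484
  f3: (p0, p4, p3) → 39.6275
  f4: (p1, p3, p2) → 15.4767
  f5: (p1, p0, p2) → 38.3909
  f6: (p1, p0, p3) → 23.0712
Σ area = 224.429

Euler: V−E+F = 5−9+6 = 2.


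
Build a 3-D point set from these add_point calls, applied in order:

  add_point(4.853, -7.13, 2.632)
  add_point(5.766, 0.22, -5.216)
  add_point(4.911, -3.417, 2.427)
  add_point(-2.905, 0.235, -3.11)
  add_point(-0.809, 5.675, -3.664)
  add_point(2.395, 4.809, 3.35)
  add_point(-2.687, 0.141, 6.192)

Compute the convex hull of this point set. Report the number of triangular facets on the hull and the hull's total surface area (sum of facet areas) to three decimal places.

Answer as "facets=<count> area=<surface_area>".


facets=10 area=304.048

Hull vertices (7/7): indices [0, 1, 2, 3, 4, 5, 6].

Area of each hull facet:
  f1: (p0, p1, p3) → 46.5821
  f2: (p6, p0, p3) → 49.1154
  f3: (p4, p1, p3) → 24.2878
  f4: (p4, p6, p3) → 27.1208
  f5: (p2, p0, p1) → 13.8963
  f6: (p5, p4, p6) → 28.6977
  f7: (p5, p6, p0) → 40.6400
  f8: (p5, p2, p0) → 5.5402
  f9: (p5, p4, p1) → 32.8542
  f10: (p5, p2, p1) → 35.3135
Σ area = 304.048

Euler: V−E+F = 7−15+10 = 2.


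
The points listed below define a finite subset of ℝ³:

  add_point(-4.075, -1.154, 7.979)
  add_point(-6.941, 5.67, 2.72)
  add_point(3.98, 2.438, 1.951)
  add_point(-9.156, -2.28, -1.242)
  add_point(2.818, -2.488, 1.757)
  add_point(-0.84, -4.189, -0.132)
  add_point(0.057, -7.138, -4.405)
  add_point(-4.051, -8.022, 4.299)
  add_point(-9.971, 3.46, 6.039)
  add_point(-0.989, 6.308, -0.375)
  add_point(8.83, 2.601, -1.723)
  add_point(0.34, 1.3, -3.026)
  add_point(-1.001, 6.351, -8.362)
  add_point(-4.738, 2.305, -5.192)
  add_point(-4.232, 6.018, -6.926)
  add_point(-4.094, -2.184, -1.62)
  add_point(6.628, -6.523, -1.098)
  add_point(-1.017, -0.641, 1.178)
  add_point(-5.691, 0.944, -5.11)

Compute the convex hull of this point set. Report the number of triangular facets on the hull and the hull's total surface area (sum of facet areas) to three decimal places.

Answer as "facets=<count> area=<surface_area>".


facets=22 area=723.139

13 of the 19 inputs are extreme points: [0, 1, 2, 3, 6, 7, 8, 9, 10, 12, 14, 16, 18].

Triangle areas on the boundary:
  f1: (p16, p12, p10) → 57.9163
  f2: (p0, p7, p8) → 27.4858
  f3: (p0, p16, p10) → 69.9785
  f4: (p0, p16, p7) → 46.7227
  f5: (p9, p12, p10) → 41.9318
  f6: (p3, p7, p8) → 44.0534
  f7: (p2, p0, p10) → 10.1094
  f8: (p2, p9, p10) → 19.0219
  f9: (p2, p1, p9) → 20.3150
  f10: (p2, p0, p8) → 40.1768
  f11: (p2, p1, p8) → 24.7785
  f12: (p14, p3, p8) → 52.1025
  f13: (p14, p1, p8) → 14.4945
  f14: (p14, p9, p12) → 12.9770
  f15: (p14, p1, p9) → 24.6460
  f16: (p6, p16, p7) → 35.6685
  f17: (p6, p3, p7) → 42.8288
  f18: (p6, p16, p12) → 51.6997
  f19: (p18, p14, p3) → 9.4327
  f20: (p18, p6, p3) → 30.0616
  f21: (p18, p14, p12) → 8.8310
  f22: (p18, p6, p12) → 37.9067
Σ area = 723.139

Check V−E+F: 13 − 33 + 22 = 2.


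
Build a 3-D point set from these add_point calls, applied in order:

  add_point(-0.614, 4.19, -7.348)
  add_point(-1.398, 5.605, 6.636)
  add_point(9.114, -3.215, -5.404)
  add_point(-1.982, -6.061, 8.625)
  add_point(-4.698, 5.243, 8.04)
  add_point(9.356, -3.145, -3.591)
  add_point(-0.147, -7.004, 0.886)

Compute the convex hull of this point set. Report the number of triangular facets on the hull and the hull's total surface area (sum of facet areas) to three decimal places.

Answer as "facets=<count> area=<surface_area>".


Hull vertices (7/7): indices [0, 1, 2, 3, 4, 5, 6].

Facet areas (half cross-product norm):
  f1: (p1, p3, p4) → 20.8809
  f2: (p1, p3, p5) → 94.8359
  f3: (p1, p0, p4) → 22.9315
  f4: (p1, p0, p5) → 89.4118
  f5: (p6, p3, p4) → 46.2831
  f6: (p6, p0, p4) → 95.4521
  f7: (p6, p3, p5) → 37.7063
  f8: (p2, p0, p5) → 11.0081
  f9: (p2, p6, p5) → 9.8596
  f10: (p2, p6, p0) → 68.7859
Σ area = 497.155

Check V−E+F: 7 − 15 + 10 = 2.

facets=10 area=497.155


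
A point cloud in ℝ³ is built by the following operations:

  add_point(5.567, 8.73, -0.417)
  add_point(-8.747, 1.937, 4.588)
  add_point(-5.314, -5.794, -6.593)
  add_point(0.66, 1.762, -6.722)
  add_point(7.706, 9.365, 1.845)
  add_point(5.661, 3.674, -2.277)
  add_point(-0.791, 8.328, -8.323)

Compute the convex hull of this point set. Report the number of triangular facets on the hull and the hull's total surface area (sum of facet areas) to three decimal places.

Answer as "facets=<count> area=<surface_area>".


facets=8 area=471.003

Points on the hull: [1, 2, 3, 4, 5, 6] (6 of 7).

Facet areas (half cross-product norm):
  f1: (p6, p4, p1) → 105.5842
  f2: (p6, p2, p1) → 97.8392
  f3: (p3, p6, p2) → 26.1754
  f4: (p5, p4, p1) → 58.4856
  f5: (p5, p2, p1) → 97.3921
  f6: (p5, p3, p2) → 25.3950
  f7: (p5, p6, p4) → 36.0982
  f8: (p5, p3, p6) → 24.0334
Σ area = 471.003

Euler: V−E+F = 6−12+8 = 2.


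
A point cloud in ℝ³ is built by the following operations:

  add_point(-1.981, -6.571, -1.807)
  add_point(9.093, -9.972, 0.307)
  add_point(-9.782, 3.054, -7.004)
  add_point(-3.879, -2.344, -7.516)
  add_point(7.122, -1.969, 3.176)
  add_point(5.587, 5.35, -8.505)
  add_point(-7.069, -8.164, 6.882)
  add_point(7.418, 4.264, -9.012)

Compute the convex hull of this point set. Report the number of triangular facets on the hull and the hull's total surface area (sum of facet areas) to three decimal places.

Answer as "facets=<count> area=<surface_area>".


8 of the 8 inputs are extreme points: [0, 1, 2, 3, 4, 5, 6, 7].

Area of each hull facet:
  f1: (p3, p7, p2) → 50.3444
  f2: (p3, p7, p1) → 103.4249
  f3: (p3, p6, p2) → 63.4844
  f4: (p4, p6, p2) → 137.7018
  f5: (p4, p7, p1) → 59.3174
  f6: (p4, p6, p1) → 69.2584
  f7: (p0, p6, p1) → 57.7734
  f8: (p0, p3, p1) → 36.2079
  f9: (p0, p3, p6) → 29.3223
  f10: (p5, p7, p2) → 10.8378
  f11: (p5, p4, p2) → 108.1330
  f12: (p5, p4, p7) → 14.9822
Σ area = 740.788

Euler characteristic 8−18+12 = 2 ✓

facets=12 area=740.788


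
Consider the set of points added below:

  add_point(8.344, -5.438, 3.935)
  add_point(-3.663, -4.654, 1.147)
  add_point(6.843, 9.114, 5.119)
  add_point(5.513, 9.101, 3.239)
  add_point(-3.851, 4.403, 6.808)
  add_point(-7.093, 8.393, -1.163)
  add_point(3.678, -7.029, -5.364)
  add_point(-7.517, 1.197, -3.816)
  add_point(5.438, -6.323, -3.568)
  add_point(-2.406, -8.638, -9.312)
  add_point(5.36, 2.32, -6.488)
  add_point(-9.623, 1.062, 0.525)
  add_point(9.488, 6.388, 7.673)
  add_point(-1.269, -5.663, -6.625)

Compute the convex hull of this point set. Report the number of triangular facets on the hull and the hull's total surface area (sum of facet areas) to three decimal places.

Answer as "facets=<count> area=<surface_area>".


Points on the hull: [0, 1, 2, 3, 4, 5, 6, 7, 8, 9, 10, 11, 12] (13 of 14).

Triangle areas on the boundary:
  f1: (p4, p0, p12) → 81.5003
  f2: (p4, p5, p11) → 33.4548
  f3: (p4, p2, p12) → 26.4420
  f4: (p4, p5, p2) → 55.9830
  f5: (p1, p9, p11) → 45.0959
  f6: (p1, p0, p9) → 69.3377
  f7: (p1, p4, p11) → 36.7035
  f8: (p1, p4, p0) → 65.8921
  f9: (p7, p9, p11) → 24.7858
  f10: (p7, p5, p11) → 17.8984
  f11: (p7, p5, p9) → 22.9694
  f12: (p10, p5, p9) → 101.5756
  f13: (p10, p2, p12) → 30.0381
  f14: (p10, p0, p12) → 79.2696
  f15: (p10, p8, p0) → 36.2073
  f16: (p6, p0, p9) → 19.5945
  f17: (p6, p8, p0) → 4.4093
  f18: (p6, p10, p9) → 33.9688
  f19: (p6, p10, p8) → 11.9088
  f20: (p3, p5, p2) → 8.9535
  f21: (p3, p10, p2) → 10.0077
  f22: (p3, p10, p5) → 75.3101
Σ area = 891.306

Euler characteristic 13−33+22 = 2 ✓

facets=22 area=891.306


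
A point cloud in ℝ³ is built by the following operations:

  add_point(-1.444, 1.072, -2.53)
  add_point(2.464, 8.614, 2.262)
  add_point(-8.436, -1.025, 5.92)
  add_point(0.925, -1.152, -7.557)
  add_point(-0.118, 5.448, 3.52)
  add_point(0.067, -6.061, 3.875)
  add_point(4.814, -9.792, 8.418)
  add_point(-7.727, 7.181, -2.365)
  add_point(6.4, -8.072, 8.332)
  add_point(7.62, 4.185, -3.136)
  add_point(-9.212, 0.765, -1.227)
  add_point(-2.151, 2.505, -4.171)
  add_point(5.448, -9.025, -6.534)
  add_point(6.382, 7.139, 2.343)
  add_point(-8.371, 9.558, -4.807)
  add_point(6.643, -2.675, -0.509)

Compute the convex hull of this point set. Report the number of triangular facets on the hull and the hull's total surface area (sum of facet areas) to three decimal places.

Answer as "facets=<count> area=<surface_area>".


facets=18 area=925.274

11 of the 16 inputs are extreme points: [1, 2, 3, 4, 6, 8, 9, 10, 12, 13, 14].

Area of each hull facet:
  f1: (p12, p3, p10) → 48.1265
  f2: (p12, p3, p9) → 43.8748
  f3: (p2, p12, p10) → 68.0452
  f4: (p2, p12, p6) → 119.1750
  f5: (p13, p1, p9) → 12.5438
  f6: (p14, p3, p9) → 69.5097
  f7: (p14, p1, p9) → 55.2208
  f8: (p14, p3, p10) → 57.2342
  f9: (p14, p2, p10) → 28.8598
  f10: (p14, p2, p1) → 87.9807
  f11: (p4, p2, p1) → 5.2697
  f12: (p8, p13, p1) → 32.2371
  f13: (p8, p4, p1) → 29.6383
  f14: (p8, p13, p9) → 51.5185
  f15: (p8, p2, p6) → 18.6082
  f16: (p8, p4, p2) → 82.1850
  f17: (p8, p12, p9) → 97.7985
  f18: (p8, p12, p6) → 17.4483
Σ area = 925.274

Euler: V−E+F = 11−27+18 = 2.


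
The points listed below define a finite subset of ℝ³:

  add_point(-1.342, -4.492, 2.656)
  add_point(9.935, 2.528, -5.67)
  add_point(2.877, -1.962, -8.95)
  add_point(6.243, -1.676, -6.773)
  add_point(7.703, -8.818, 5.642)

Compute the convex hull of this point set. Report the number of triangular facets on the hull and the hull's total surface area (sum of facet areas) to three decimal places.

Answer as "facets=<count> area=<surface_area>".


facets=6 area=274.682

Extreme-point indices: [0, 1, 2, 3, 4] — 5 of 5 on the boundary.

Area of each hull facet:
  f1: (p4, p1, p0) → 78.5980
  f2: (p2, p1, p0) → 56.6109
  f3: (p2, p4, p0) → 65.8314
  f4: (p3, p4, p1) → 40.6848
  f5: (p3, p2, p1) → 8.1894
  f6: (p3, p2, p4) → 24.7674
Σ area = 274.682

Check V−E+F: 5 − 9 + 6 = 2.


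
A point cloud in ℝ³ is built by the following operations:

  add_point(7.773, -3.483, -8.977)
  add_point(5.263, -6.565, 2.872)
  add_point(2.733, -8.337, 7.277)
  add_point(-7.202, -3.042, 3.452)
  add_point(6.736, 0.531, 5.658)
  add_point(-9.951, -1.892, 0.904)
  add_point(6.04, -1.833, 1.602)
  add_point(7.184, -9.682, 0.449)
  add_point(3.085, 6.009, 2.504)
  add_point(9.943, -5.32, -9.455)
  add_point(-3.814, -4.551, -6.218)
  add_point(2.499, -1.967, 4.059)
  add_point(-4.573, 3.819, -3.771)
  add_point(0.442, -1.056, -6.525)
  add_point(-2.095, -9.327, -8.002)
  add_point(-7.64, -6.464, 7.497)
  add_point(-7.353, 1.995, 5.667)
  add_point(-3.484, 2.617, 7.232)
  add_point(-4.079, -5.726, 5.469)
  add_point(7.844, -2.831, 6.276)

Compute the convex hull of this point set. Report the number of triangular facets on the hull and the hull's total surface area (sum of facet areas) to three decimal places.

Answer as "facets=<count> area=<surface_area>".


Extreme-point indices: [0, 2, 4, 5, 7, 8, 9, 10, 12, 13, 14, 15, 16, 17, 19] — 15 of 20 on the boundary.

Facet areas (half cross-product norm):
  f1: (p14, p7, p9) → 63.4530
  f2: (p15, p14, p5) → 58.3997
  f3: (p0, p8, p9) → 15.2622
  f4: (p0, p12, p8) → 73.8830
  f5: (p0, p14, p9) → 15.6283
  f6: (p10, p14, p5) → 19.1736
  f7: (p10, p12, p5) → 36.5642
  f8: (p10, p12, p14) → 5.7989
  f9: (p16, p15, p5) → 26.0755
  f10: (p16, p12, p5) → 29.6708
  f11: (p16, p12, p8) → 47.8102
  f12: (p19, p7, p9) → 48.6501
  f13: (p13, p12, p14) → 28.9368
  f14: (p13, p0, p14) → 35.4633
  f15: (p13, p0, p12) → 12.7031
  f16: (p2, p19, p7) → 29.2744
  f17: (p2, p14, p7) → 51.2455
  f18: (p2, p15, p14) → 81.6028
  f19: (p4, p8, p9) → 60.2654
  f20: (p4, p19, p9) → 28.8590
  f21: (p17, p16, p8) → 15.5415
  f22: (p17, p4, p8) → 31.6749
  f23: (p17, p16, p15) → 18.1854
  f24: (p17, p4, p19) → 16.8476
  f25: (p17, p2, p15) → 51.0142
  f26: (p17, p2, p19) → 45.5400
Σ area = 947.524

Euler: V−E+F = 15−39+26 = 2.

facets=26 area=947.524
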